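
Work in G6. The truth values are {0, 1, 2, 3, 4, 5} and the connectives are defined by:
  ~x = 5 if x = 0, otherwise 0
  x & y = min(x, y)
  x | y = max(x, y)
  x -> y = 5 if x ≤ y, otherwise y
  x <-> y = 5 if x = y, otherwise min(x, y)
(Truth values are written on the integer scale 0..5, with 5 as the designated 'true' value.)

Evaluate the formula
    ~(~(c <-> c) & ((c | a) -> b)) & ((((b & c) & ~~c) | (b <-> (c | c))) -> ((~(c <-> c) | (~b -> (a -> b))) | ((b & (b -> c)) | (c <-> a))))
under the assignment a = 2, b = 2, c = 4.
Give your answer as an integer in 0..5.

c <-> c = 4 <-> 4 = 5
~(c <-> c) = ~5 = 0
c | a = 4 | 2 = 4
(c | a) -> b = 4 -> 2 = 2
~(c <-> c) & ((c | a) -> b) = 0 & 2 = 0
~(~(c <-> c) & ((c | a) -> b)) = ~0 = 5
b & c = 2 & 4 = 2
~c = ~4 = 0
~~c = ~0 = 5
(b & c) & ~~c = 2 & 5 = 2
c | c = 4 | 4 = 4
b <-> (c | c) = 2 <-> 4 = 2
((b & c) & ~~c) | (b <-> (c | c)) = 2 | 2 = 2
c <-> c = 4 <-> 4 = 5
~(c <-> c) = ~5 = 0
~b = ~2 = 0
a -> b = 2 -> 2 = 5
~b -> (a -> b) = 0 -> 5 = 5
~(c <-> c) | (~b -> (a -> b)) = 0 | 5 = 5
b -> c = 2 -> 4 = 5
b & (b -> c) = 2 & 5 = 2
c <-> a = 4 <-> 2 = 2
(b & (b -> c)) | (c <-> a) = 2 | 2 = 2
(~(c <-> c) | (~b -> (a -> b))) | ((b & (b -> c)) | (c <-> a)) = 5 | 2 = 5
(((b & c) & ~~c) | (b <-> (c | c))) -> ((~(c <-> c) | (~b -> (a -> b))) | ((b & (b -> c)) | (c <-> a))) = 2 -> 5 = 5
~(~(c <-> c) & ((c | a) -> b)) & ((((b & c) & ~~c) | (b <-> (c | c))) -> ((~(c <-> c) | (~b -> (a -> b))) | ((b & (b -> c)) | (c <-> a)))) = 5 & 5 = 5

5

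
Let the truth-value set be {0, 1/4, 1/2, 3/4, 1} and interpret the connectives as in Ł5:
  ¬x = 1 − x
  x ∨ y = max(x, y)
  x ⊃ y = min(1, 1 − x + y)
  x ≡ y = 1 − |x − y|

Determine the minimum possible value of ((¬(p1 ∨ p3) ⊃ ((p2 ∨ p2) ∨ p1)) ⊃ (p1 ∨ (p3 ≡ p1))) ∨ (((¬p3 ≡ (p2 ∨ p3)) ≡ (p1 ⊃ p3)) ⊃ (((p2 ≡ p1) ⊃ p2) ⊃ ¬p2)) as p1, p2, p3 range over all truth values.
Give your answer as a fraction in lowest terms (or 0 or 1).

Take p1 = 0, p2 = 1/2, p3 = 1/2:
p1 ∨ p3 = 0 ∨ 1/2 = 1/2
¬(p1 ∨ p3) = ¬1/2 = 1/2
p2 ∨ p2 = 1/2 ∨ 1/2 = 1/2
(p2 ∨ p2) ∨ p1 = 1/2 ∨ 0 = 1/2
¬(p1 ∨ p3) ⊃ ((p2 ∨ p2) ∨ p1) = 1/2 ⊃ 1/2 = 1
p3 ≡ p1 = 1/2 ≡ 0 = 1/2
p1 ∨ (p3 ≡ p1) = 0 ∨ 1/2 = 1/2
(¬(p1 ∨ p3) ⊃ ((p2 ∨ p2) ∨ p1)) ⊃ (p1 ∨ (p3 ≡ p1)) = 1 ⊃ 1/2 = 1/2
¬p3 = ¬1/2 = 1/2
p2 ∨ p3 = 1/2 ∨ 1/2 = 1/2
¬p3 ≡ (p2 ∨ p3) = 1/2 ≡ 1/2 = 1
p1 ⊃ p3 = 0 ⊃ 1/2 = 1
(¬p3 ≡ (p2 ∨ p3)) ≡ (p1 ⊃ p3) = 1 ≡ 1 = 1
p2 ≡ p1 = 1/2 ≡ 0 = 1/2
(p2 ≡ p1) ⊃ p2 = 1/2 ⊃ 1/2 = 1
¬p2 = ¬1/2 = 1/2
((p2 ≡ p1) ⊃ p2) ⊃ ¬p2 = 1 ⊃ 1/2 = 1/2
((¬p3 ≡ (p2 ∨ p3)) ≡ (p1 ⊃ p3)) ⊃ (((p2 ≡ p1) ⊃ p2) ⊃ ¬p2) = 1 ⊃ 1/2 = 1/2
((¬(p1 ∨ p3) ⊃ ((p2 ∨ p2) ∨ p1)) ⊃ (p1 ∨ (p3 ≡ p1))) ∨ (((¬p3 ≡ (p2 ∨ p3)) ≡ (p1 ⊃ p3)) ⊃ (((p2 ≡ p1) ⊃ p2) ⊃ ¬p2)) = 1/2 ∨ 1/2 = 1/2
No assignment yields a value below 1/2, so this is the minimum.

1/2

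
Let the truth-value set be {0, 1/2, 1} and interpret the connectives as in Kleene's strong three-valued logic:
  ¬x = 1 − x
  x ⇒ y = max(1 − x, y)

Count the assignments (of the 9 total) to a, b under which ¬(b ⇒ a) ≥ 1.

a = 0, b = 0 ↦ 0  <
a = 0, b = 1/2 ↦ 1/2  <
a = 0, b = 1 ↦ 1  ≥
a = 1/2, b = 0 ↦ 0  <
a = 1/2, b = 1/2 ↦ 1/2  <
a = 1/2, b = 1 ↦ 1/2  <
a = 1, b = 0 ↦ 0  <
a = 1, b = 1/2 ↦ 0  <
a = 1, b = 1 ↦ 0  <
So 1 of the 9 assignments meets the threshold.

1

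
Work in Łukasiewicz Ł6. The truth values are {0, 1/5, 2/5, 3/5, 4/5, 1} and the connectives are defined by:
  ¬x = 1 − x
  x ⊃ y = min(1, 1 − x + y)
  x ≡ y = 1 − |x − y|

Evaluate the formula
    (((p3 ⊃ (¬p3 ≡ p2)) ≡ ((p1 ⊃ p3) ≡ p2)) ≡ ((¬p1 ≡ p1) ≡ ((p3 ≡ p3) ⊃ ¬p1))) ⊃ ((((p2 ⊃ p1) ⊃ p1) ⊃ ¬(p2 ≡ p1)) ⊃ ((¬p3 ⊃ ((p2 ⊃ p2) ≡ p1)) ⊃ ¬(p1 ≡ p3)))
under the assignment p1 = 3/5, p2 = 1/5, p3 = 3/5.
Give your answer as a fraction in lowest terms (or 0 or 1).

3/5

¬p3 = ¬3/5 = 2/5
¬p3 ≡ p2 = 2/5 ≡ 1/5 = 4/5
p3 ⊃ (¬p3 ≡ p2) = 3/5 ⊃ 4/5 = 1
p1 ⊃ p3 = 3/5 ⊃ 3/5 = 1
(p1 ⊃ p3) ≡ p2 = 1 ≡ 1/5 = 1/5
(p3 ⊃ (¬p3 ≡ p2)) ≡ ((p1 ⊃ p3) ≡ p2) = 1 ≡ 1/5 = 1/5
¬p1 = ¬3/5 = 2/5
¬p1 ≡ p1 = 2/5 ≡ 3/5 = 4/5
p3 ≡ p3 = 3/5 ≡ 3/5 = 1
¬p1 = ¬3/5 = 2/5
(p3 ≡ p3) ⊃ ¬p1 = 1 ⊃ 2/5 = 2/5
(¬p1 ≡ p1) ≡ ((p3 ≡ p3) ⊃ ¬p1) = 4/5 ≡ 2/5 = 3/5
((p3 ⊃ (¬p3 ≡ p2)) ≡ ((p1 ⊃ p3) ≡ p2)) ≡ ((¬p1 ≡ p1) ≡ ((p3 ≡ p3) ⊃ ¬p1)) = 1/5 ≡ 3/5 = 3/5
p2 ⊃ p1 = 1/5 ⊃ 3/5 = 1
(p2 ⊃ p1) ⊃ p1 = 1 ⊃ 3/5 = 3/5
p2 ≡ p1 = 1/5 ≡ 3/5 = 3/5
¬(p2 ≡ p1) = ¬3/5 = 2/5
((p2 ⊃ p1) ⊃ p1) ⊃ ¬(p2 ≡ p1) = 3/5 ⊃ 2/5 = 4/5
¬p3 = ¬3/5 = 2/5
p2 ⊃ p2 = 1/5 ⊃ 1/5 = 1
(p2 ⊃ p2) ≡ p1 = 1 ≡ 3/5 = 3/5
¬p3 ⊃ ((p2 ⊃ p2) ≡ p1) = 2/5 ⊃ 3/5 = 1
p1 ≡ p3 = 3/5 ≡ 3/5 = 1
¬(p1 ≡ p3) = ¬1 = 0
(¬p3 ⊃ ((p2 ⊃ p2) ≡ p1)) ⊃ ¬(p1 ≡ p3) = 1 ⊃ 0 = 0
(((p2 ⊃ p1) ⊃ p1) ⊃ ¬(p2 ≡ p1)) ⊃ ((¬p3 ⊃ ((p2 ⊃ p2) ≡ p1)) ⊃ ¬(p1 ≡ p3)) = 4/5 ⊃ 0 = 1/5
(((p3 ⊃ (¬p3 ≡ p2)) ≡ ((p1 ⊃ p3) ≡ p2)) ≡ ((¬p1 ≡ p1) ≡ ((p3 ≡ p3) ⊃ ¬p1))) ⊃ ((((p2 ⊃ p1) ⊃ p1) ⊃ ¬(p2 ≡ p1)) ⊃ ((¬p3 ⊃ ((p2 ⊃ p2) ≡ p1)) ⊃ ¬(p1 ≡ p3))) = 3/5 ⊃ 1/5 = 3/5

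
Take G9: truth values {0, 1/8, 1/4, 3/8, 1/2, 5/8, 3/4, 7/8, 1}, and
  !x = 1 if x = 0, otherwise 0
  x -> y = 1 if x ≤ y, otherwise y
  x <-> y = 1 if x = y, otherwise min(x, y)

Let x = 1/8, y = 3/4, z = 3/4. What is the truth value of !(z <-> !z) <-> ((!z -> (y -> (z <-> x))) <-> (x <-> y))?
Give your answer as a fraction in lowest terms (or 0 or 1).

!z = !3/4 = 0
z <-> !z = 3/4 <-> 0 = 0
!(z <-> !z) = !0 = 1
!z = !3/4 = 0
z <-> x = 3/4 <-> 1/8 = 1/8
y -> (z <-> x) = 3/4 -> 1/8 = 1/8
!z -> (y -> (z <-> x)) = 0 -> 1/8 = 1
x <-> y = 1/8 <-> 3/4 = 1/8
(!z -> (y -> (z <-> x))) <-> (x <-> y) = 1 <-> 1/8 = 1/8
!(z <-> !z) <-> ((!z -> (y -> (z <-> x))) <-> (x <-> y)) = 1 <-> 1/8 = 1/8

1/8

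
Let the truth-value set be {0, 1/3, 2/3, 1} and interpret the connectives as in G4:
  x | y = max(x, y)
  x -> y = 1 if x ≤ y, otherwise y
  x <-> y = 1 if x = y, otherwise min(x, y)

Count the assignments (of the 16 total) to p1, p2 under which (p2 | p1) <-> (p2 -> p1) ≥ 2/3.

8

p1 = 0, p2 = 0 ↦ 0  <
p1 = 0, p2 = 1/3 ↦ 0  <
p1 = 0, p2 = 2/3 ↦ 0  <
p1 = 0, p2 = 1 ↦ 0  <
p1 = 1/3, p2 = 0 ↦ 1/3  <
p1 = 1/3, p2 = 1/3 ↦ 1/3  <
p1 = 1/3, p2 = 2/3 ↦ 1/3  <
p1 = 1/3, p2 = 1 ↦ 1/3  <
p1 = 2/3, p2 = 0 ↦ 2/3  ≥
p1 = 2/3, p2 = 1/3 ↦ 2/3  ≥
p1 = 2/3, p2 = 2/3 ↦ 2/3  ≥
p1 = 2/3, p2 = 1 ↦ 2/3  ≥
p1 = 1, p2 = 0 ↦ 1  ≥
p1 = 1, p2 = 1/3 ↦ 1  ≥
p1 = 1, p2 = 2/3 ↦ 1  ≥
p1 = 1, p2 = 1 ↦ 1  ≥
So 8 of the 16 assignments meet the threshold.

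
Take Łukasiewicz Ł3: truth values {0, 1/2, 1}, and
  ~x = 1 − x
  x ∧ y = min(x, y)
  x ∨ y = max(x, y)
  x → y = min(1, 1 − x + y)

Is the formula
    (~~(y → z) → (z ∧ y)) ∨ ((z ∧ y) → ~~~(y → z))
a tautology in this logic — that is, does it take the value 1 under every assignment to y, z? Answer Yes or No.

Counterexample: take y = 1/2, z = 1/2.
y → z = 1/2 → 1/2 = 1
~(y → z) = ~1 = 0
~~(y → z) = ~0 = 1
z ∧ y = 1/2 ∧ 1/2 = 1/2
~~(y → z) → (z ∧ y) = 1 → 1/2 = 1/2
z ∧ y = 1/2 ∧ 1/2 = 1/2
y → z = 1/2 → 1/2 = 1
~(y → z) = ~1 = 0
~~(y → z) = ~0 = 1
~~~(y → z) = ~1 = 0
(z ∧ y) → ~~~(y → z) = 1/2 → 0 = 1/2
(~~(y → z) → (z ∧ y)) ∨ ((z ∧ y) → ~~~(y → z)) = 1/2 ∨ 1/2 = 1/2
This gives 1/2 ≠ 1.

No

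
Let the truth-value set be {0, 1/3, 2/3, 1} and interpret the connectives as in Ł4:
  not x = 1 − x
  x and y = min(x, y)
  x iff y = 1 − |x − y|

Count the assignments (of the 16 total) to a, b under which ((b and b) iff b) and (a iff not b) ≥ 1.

a = 0, b = 0 ↦ 0  <
a = 0, b = 1/3 ↦ 1/3  <
a = 0, b = 2/3 ↦ 2/3  <
a = 0, b = 1 ↦ 1  ≥
a = 1/3, b = 0 ↦ 1/3  <
a = 1/3, b = 1/3 ↦ 2/3  <
a = 1/3, b = 2/3 ↦ 1  ≥
a = 1/3, b = 1 ↦ 2/3  <
a = 2/3, b = 0 ↦ 2/3  <
a = 2/3, b = 1/3 ↦ 1  ≥
a = 2/3, b = 2/3 ↦ 2/3  <
a = 2/3, b = 1 ↦ 1/3  <
a = 1, b = 0 ↦ 1  ≥
a = 1, b = 1/3 ↦ 2/3  <
a = 1, b = 2/3 ↦ 1/3  <
a = 1, b = 1 ↦ 0  <
So 4 of the 16 assignments meet the threshold.

4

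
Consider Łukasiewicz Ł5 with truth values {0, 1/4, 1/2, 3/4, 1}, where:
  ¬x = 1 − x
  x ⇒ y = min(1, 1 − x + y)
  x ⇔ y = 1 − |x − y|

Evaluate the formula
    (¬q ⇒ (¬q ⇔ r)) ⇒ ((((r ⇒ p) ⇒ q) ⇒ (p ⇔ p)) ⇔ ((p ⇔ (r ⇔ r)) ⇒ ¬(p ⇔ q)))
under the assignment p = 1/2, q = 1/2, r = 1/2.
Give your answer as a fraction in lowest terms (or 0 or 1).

1/2

¬q = ¬1/2 = 1/2
¬q = ¬1/2 = 1/2
¬q ⇔ r = 1/2 ⇔ 1/2 = 1
¬q ⇒ (¬q ⇔ r) = 1/2 ⇒ 1 = 1
r ⇒ p = 1/2 ⇒ 1/2 = 1
(r ⇒ p) ⇒ q = 1 ⇒ 1/2 = 1/2
p ⇔ p = 1/2 ⇔ 1/2 = 1
((r ⇒ p) ⇒ q) ⇒ (p ⇔ p) = 1/2 ⇒ 1 = 1
r ⇔ r = 1/2 ⇔ 1/2 = 1
p ⇔ (r ⇔ r) = 1/2 ⇔ 1 = 1/2
p ⇔ q = 1/2 ⇔ 1/2 = 1
¬(p ⇔ q) = ¬1 = 0
(p ⇔ (r ⇔ r)) ⇒ ¬(p ⇔ q) = 1/2 ⇒ 0 = 1/2
(((r ⇒ p) ⇒ q) ⇒ (p ⇔ p)) ⇔ ((p ⇔ (r ⇔ r)) ⇒ ¬(p ⇔ q)) = 1 ⇔ 1/2 = 1/2
(¬q ⇒ (¬q ⇔ r)) ⇒ ((((r ⇒ p) ⇒ q) ⇒ (p ⇔ p)) ⇔ ((p ⇔ (r ⇔ r)) ⇒ ¬(p ⇔ q))) = 1 ⇒ 1/2 = 1/2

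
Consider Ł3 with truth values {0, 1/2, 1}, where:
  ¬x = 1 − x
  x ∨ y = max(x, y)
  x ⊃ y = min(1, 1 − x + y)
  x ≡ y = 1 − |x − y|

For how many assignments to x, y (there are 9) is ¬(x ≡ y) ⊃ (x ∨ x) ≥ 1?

x = 0, y = 0 ↦ 1  ≥
x = 0, y = 1/2 ↦ 1/2  <
x = 0, y = 1 ↦ 0  <
x = 1/2, y = 0 ↦ 1  ≥
x = 1/2, y = 1/2 ↦ 1  ≥
x = 1/2, y = 1 ↦ 1  ≥
x = 1, y = 0 ↦ 1  ≥
x = 1, y = 1/2 ↦ 1  ≥
x = 1, y = 1 ↦ 1  ≥
So 7 of the 9 assignments meet the threshold.

7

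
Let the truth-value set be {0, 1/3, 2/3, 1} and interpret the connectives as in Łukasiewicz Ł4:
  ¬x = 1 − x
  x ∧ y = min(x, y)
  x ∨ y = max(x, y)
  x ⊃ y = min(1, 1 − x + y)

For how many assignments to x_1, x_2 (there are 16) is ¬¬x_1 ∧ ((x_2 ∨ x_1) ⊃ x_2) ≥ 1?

1

x_1 = 0, x_2 = 0 ↦ 0  <
x_1 = 0, x_2 = 1/3 ↦ 0  <
x_1 = 0, x_2 = 2/3 ↦ 0  <
x_1 = 0, x_2 = 1 ↦ 0  <
x_1 = 1/3, x_2 = 0 ↦ 1/3  <
x_1 = 1/3, x_2 = 1/3 ↦ 1/3  <
x_1 = 1/3, x_2 = 2/3 ↦ 1/3  <
x_1 = 1/3, x_2 = 1 ↦ 1/3  <
x_1 = 2/3, x_2 = 0 ↦ 1/3  <
x_1 = 2/3, x_2 = 1/3 ↦ 2/3  <
x_1 = 2/3, x_2 = 2/3 ↦ 2/3  <
x_1 = 2/3, x_2 = 1 ↦ 2/3  <
x_1 = 1, x_2 = 0 ↦ 0  <
x_1 = 1, x_2 = 1/3 ↦ 1/3  <
x_1 = 1, x_2 = 2/3 ↦ 2/3  <
x_1 = 1, x_2 = 1 ↦ 1  ≥
So 1 of the 16 assignments meets the threshold.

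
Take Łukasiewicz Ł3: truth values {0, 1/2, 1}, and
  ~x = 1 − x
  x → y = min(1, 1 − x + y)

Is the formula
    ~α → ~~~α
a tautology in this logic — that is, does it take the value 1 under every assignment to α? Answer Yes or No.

α = 0 ↦ 1
α = 1/2 ↦ 1
α = 1 ↦ 1
Every assignment gives a value ≥ 1.

Yes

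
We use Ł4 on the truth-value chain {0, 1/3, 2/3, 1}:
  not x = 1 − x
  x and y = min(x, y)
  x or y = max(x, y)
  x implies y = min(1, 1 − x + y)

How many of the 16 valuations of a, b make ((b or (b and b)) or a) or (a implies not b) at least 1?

a = 0, b = 0 ↦ 1  ≥
a = 0, b = 1/3 ↦ 1  ≥
a = 0, b = 2/3 ↦ 1  ≥
a = 0, b = 1 ↦ 1  ≥
a = 1/3, b = 0 ↦ 1  ≥
a = 1/3, b = 1/3 ↦ 1  ≥
a = 1/3, b = 2/3 ↦ 1  ≥
a = 1/3, b = 1 ↦ 1  ≥
a = 2/3, b = 0 ↦ 1  ≥
a = 2/3, b = 1/3 ↦ 1  ≥
a = 2/3, b = 2/3 ↦ 2/3  <
a = 2/3, b = 1 ↦ 1  ≥
a = 1, b = 0 ↦ 1  ≥
a = 1, b = 1/3 ↦ 1  ≥
a = 1, b = 2/3 ↦ 1  ≥
a = 1, b = 1 ↦ 1  ≥
So 15 of the 16 assignments meet the threshold.

15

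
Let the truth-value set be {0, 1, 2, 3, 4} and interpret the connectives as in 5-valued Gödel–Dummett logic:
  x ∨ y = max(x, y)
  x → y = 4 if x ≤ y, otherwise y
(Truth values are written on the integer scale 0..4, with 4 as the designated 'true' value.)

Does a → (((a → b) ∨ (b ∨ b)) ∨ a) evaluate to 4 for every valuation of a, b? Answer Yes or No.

At a = 2, b = 2, for instance:
a → b = 2 → 2 = 4
b ∨ b = 2 ∨ 2 = 2
(a → b) ∨ (b ∨ b) = 4 ∨ 2 = 4
((a → b) ∨ (b ∨ b)) ∨ a = 4 ∨ 2 = 4
a → (((a → b) ∨ (b ∨ b)) ∨ a) = 2 → 4 = 4
and checking the remaining 24 assignments likewise gives ≥ 4 in every case.

Yes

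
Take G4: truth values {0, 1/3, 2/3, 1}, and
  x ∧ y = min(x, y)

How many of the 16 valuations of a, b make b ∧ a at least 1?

1

a = 0, b = 0 ↦ 0  <
a = 0, b = 1/3 ↦ 0  <
a = 0, b = 2/3 ↦ 0  <
a = 0, b = 1 ↦ 0  <
a = 1/3, b = 0 ↦ 0  <
a = 1/3, b = 1/3 ↦ 1/3  <
a = 1/3, b = 2/3 ↦ 1/3  <
a = 1/3, b = 1 ↦ 1/3  <
a = 2/3, b = 0 ↦ 0  <
a = 2/3, b = 1/3 ↦ 1/3  <
a = 2/3, b = 2/3 ↦ 2/3  <
a = 2/3, b = 1 ↦ 2/3  <
a = 1, b = 0 ↦ 0  <
a = 1, b = 1/3 ↦ 1/3  <
a = 1, b = 2/3 ↦ 2/3  <
a = 1, b = 1 ↦ 1  ≥
So 1 of the 16 assignments meets the threshold.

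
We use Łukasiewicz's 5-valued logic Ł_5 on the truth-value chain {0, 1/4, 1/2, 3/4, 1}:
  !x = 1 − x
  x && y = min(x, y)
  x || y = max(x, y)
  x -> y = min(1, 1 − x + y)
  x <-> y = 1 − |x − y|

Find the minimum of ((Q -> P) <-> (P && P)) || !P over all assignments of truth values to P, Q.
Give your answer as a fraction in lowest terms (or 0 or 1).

1/2

Take P = 1/2, Q = 0:
Q -> P = 0 -> 1/2 = 1
P && P = 1/2 && 1/2 = 1/2
(Q -> P) <-> (P && P) = 1 <-> 1/2 = 1/2
!P = !1/2 = 1/2
((Q -> P) <-> (P && P)) || !P = 1/2 || 1/2 = 1/2
No assignment yields a value below 1/2, so this is the minimum.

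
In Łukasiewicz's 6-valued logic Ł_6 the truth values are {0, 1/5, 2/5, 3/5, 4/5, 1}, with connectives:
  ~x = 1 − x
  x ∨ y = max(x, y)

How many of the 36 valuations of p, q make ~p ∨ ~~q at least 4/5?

value 1: 11 assignments (counts)
value 4/5: 9 assignments (counts)
value 3/5: 7 assignments
value 2/5: 5 assignments
value 1/5: 3 assignments
value 0: 1 assignment
So 20 of the 36 assignments meet the threshold.

20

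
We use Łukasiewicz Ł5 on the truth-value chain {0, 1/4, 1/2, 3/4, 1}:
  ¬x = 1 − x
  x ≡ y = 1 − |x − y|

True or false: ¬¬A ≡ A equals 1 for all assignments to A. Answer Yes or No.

Yes

A = 0 ↦ 1
A = 1/4 ↦ 1
A = 1/2 ↦ 1
A = 3/4 ↦ 1
A = 1 ↦ 1
Every assignment gives a value ≥ 1.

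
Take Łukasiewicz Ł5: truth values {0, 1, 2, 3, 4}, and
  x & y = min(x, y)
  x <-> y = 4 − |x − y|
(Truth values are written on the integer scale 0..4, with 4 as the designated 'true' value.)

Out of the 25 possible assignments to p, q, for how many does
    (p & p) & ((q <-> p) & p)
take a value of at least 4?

1

value 4: 1 assignment (counts)
value 3: 4 assignments
value 2: 7 assignments
value 1: 7 assignments
value 0: 6 assignments
So 1 of the 25 assignments meets the threshold.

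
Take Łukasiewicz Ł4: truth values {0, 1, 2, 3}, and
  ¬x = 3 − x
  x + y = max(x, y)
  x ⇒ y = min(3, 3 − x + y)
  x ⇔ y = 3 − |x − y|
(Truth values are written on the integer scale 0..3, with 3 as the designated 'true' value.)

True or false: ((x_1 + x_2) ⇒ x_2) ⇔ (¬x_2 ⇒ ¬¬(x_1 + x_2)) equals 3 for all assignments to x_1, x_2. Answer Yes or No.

Counterexample: take x_1 = 0, x_2 = 0.
x_1 + x_2 = 0 + 0 = 0
(x_1 + x_2) ⇒ x_2 = 0 ⇒ 0 = 3
¬x_2 = ¬0 = 3
x_1 + x_2 = 0 + 0 = 0
¬(x_1 + x_2) = ¬0 = 3
¬¬(x_1 + x_2) = ¬3 = 0
¬x_2 ⇒ ¬¬(x_1 + x_2) = 3 ⇒ 0 = 0
((x_1 + x_2) ⇒ x_2) ⇔ (¬x_2 ⇒ ¬¬(x_1 + x_2)) = 3 ⇔ 0 = 0
This gives 0 ≠ 3.

No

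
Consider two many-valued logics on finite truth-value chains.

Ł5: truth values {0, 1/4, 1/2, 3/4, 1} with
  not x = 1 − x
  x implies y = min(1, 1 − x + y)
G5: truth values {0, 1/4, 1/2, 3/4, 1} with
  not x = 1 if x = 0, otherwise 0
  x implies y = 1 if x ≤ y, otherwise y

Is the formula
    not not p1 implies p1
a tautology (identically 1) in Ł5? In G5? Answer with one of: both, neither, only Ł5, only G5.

only Ł5

In Ł5: every assignment gives 1 — tautology.
In G5: at p1 = 1/4 the value is 1/4 — not a tautology.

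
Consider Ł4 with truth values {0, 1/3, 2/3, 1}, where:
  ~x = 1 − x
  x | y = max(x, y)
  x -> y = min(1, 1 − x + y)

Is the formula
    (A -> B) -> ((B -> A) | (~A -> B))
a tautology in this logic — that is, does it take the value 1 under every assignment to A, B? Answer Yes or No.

Counterexample: take A = 0, B = 1/3.
A -> B = 0 -> 1/3 = 1
B -> A = 1/3 -> 0 = 2/3
~A = ~0 = 1
~A -> B = 1 -> 1/3 = 1/3
(B -> A) | (~A -> B) = 2/3 | 1/3 = 2/3
(A -> B) -> ((B -> A) | (~A -> B)) = 1 -> 2/3 = 2/3
This gives 2/3 ≠ 1.

No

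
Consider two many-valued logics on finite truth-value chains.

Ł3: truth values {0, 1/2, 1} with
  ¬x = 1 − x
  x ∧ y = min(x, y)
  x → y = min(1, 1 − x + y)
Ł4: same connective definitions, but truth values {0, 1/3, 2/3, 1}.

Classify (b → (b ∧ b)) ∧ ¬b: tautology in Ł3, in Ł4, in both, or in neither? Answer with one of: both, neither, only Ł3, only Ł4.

In Ł3: at b = 1/2 the value is 1/2 — not a tautology.
In Ł4: at b = 1/3 the value is 2/3 — not a tautology.

neither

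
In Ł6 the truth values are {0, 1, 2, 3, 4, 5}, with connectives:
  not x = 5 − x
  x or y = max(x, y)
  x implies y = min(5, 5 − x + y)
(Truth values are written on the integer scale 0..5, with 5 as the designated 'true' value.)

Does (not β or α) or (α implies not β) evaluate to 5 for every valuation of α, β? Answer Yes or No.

No

Counterexample: take α = 1, β = 5.
not β = not 5 = 0
not β or α = 0 or 1 = 1
not β = not 5 = 0
α implies not β = 1 implies 0 = 4
(not β or α) or (α implies not β) = 1 or 4 = 4
This gives 4 ≠ 5.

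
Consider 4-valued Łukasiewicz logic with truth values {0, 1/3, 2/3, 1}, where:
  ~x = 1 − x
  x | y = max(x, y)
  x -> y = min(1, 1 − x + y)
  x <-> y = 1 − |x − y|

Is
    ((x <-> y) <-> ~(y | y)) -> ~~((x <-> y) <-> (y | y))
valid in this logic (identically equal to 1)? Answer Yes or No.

No

Counterexample: take x = 0, y = 0.
x <-> y = 0 <-> 0 = 1
y | y = 0 | 0 = 0
~(y | y) = ~0 = 1
(x <-> y) <-> ~(y | y) = 1 <-> 1 = 1
x <-> y = 0 <-> 0 = 1
y | y = 0 | 0 = 0
(x <-> y) <-> (y | y) = 1 <-> 0 = 0
~((x <-> y) <-> (y | y)) = ~0 = 1
~~((x <-> y) <-> (y | y)) = ~1 = 0
((x <-> y) <-> ~(y | y)) -> ~~((x <-> y) <-> (y | y)) = 1 -> 0 = 0
This gives 0 ≠ 1.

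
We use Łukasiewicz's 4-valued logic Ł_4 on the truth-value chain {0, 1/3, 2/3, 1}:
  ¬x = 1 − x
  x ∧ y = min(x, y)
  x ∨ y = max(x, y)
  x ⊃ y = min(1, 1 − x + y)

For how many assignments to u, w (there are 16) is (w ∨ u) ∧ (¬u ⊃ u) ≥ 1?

5

u = 0, w = 0 ↦ 0  <
u = 0, w = 1/3 ↦ 0  <
u = 0, w = 2/3 ↦ 0  <
u = 0, w = 1 ↦ 0  <
u = 1/3, w = 0 ↦ 1/3  <
u = 1/3, w = 1/3 ↦ 1/3  <
u = 1/3, w = 2/3 ↦ 2/3  <
u = 1/3, w = 1 ↦ 2/3  <
u = 2/3, w = 0 ↦ 2/3  <
u = 2/3, w = 1/3 ↦ 2/3  <
u = 2/3, w = 2/3 ↦ 2/3  <
u = 2/3, w = 1 ↦ 1  ≥
u = 1, w = 0 ↦ 1  ≥
u = 1, w = 1/3 ↦ 1  ≥
u = 1, w = 2/3 ↦ 1  ≥
u = 1, w = 1 ↦ 1  ≥
So 5 of the 16 assignments meet the threshold.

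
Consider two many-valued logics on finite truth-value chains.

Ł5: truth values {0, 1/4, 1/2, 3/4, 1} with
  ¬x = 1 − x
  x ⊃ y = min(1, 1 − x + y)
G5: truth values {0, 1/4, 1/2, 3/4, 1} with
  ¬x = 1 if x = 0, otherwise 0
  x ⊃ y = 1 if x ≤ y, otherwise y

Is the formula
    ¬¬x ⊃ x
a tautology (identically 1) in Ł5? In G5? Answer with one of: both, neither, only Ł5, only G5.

In Ł5: every assignment gives 1 — tautology.
In G5: at x = 1/4 the value is 1/4 — not a tautology.

only Ł5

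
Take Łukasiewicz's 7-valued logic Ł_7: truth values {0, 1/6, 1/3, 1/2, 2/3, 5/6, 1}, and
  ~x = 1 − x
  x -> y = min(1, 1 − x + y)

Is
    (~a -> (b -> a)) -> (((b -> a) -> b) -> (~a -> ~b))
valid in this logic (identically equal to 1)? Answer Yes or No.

Counterexample: take a = 1/6, b = 2/3.
~a = ~1/6 = 5/6
b -> a = 2/3 -> 1/6 = 1/2
~a -> (b -> a) = 5/6 -> 1/2 = 2/3
b -> a = 2/3 -> 1/6 = 1/2
(b -> a) -> b = 1/2 -> 2/3 = 1
~a = ~1/6 = 5/6
~b = ~2/3 = 1/3
~a -> ~b = 5/6 -> 1/3 = 1/2
((b -> a) -> b) -> (~a -> ~b) = 1 -> 1/2 = 1/2
(~a -> (b -> a)) -> (((b -> a) -> b) -> (~a -> ~b)) = 2/3 -> 1/2 = 5/6
This gives 5/6 ≠ 1.

No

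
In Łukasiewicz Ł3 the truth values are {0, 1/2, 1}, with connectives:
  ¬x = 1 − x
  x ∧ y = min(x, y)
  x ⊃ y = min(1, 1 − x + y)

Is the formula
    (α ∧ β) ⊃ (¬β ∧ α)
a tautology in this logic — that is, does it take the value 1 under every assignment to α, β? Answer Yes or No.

No

Counterexample: take α = 1/2, β = 1.
α ∧ β = 1/2 ∧ 1 = 1/2
¬β = ¬1 = 0
¬β ∧ α = 0 ∧ 1/2 = 0
(α ∧ β) ⊃ (¬β ∧ α) = 1/2 ⊃ 0 = 1/2
This gives 1/2 ≠ 1.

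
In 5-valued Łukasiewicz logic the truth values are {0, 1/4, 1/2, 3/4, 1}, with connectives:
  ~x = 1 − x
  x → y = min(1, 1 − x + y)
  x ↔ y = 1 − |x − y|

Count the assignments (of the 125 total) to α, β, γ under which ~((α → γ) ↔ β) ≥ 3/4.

value 1: 16 assignments (counts)
value 3/4: 22 assignments (counts)
value 1/2: 28 assignments
value 1/4: 34 assignments
value 0: 25 assignments
So 38 of the 125 assignments meet the threshold.

38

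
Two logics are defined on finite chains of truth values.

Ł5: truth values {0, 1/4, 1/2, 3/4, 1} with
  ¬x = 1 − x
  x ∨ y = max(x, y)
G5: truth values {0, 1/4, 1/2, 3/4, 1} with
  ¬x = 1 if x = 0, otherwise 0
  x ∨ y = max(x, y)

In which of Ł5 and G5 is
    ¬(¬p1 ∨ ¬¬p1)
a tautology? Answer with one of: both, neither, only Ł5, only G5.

In Ł5: at p1 = 0 the value is 0 — not a tautology.
In G5: at p1 = 0 the value is 0 — not a tautology.

neither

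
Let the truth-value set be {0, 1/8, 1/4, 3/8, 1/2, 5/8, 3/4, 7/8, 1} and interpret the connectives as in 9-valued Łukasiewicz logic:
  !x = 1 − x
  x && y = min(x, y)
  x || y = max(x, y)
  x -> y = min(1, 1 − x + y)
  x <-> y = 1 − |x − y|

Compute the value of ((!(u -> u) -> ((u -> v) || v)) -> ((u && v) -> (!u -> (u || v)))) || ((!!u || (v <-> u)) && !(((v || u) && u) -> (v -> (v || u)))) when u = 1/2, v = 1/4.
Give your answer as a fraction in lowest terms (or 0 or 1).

u -> u = 1/2 -> 1/2 = 1
!(u -> u) = !1 = 0
u -> v = 1/2 -> 1/4 = 3/4
(u -> v) || v = 3/4 || 1/4 = 3/4
!(u -> u) -> ((u -> v) || v) = 0 -> 3/4 = 1
u && v = 1/2 && 1/4 = 1/4
!u = !1/2 = 1/2
u || v = 1/2 || 1/4 = 1/2
!u -> (u || v) = 1/2 -> 1/2 = 1
(u && v) -> (!u -> (u || v)) = 1/4 -> 1 = 1
(!(u -> u) -> ((u -> v) || v)) -> ((u && v) -> (!u -> (u || v))) = 1 -> 1 = 1
!u = !1/2 = 1/2
!!u = !1/2 = 1/2
v <-> u = 1/4 <-> 1/2 = 3/4
!!u || (v <-> u) = 1/2 || 3/4 = 3/4
v || u = 1/4 || 1/2 = 1/2
(v || u) && u = 1/2 && 1/2 = 1/2
v || u = 1/4 || 1/2 = 1/2
v -> (v || u) = 1/4 -> 1/2 = 1
((v || u) && u) -> (v -> (v || u)) = 1/2 -> 1 = 1
!(((v || u) && u) -> (v -> (v || u))) = !1 = 0
(!!u || (v <-> u)) && !(((v || u) && u) -> (v -> (v || u))) = 3/4 && 0 = 0
((!(u -> u) -> ((u -> v) || v)) -> ((u && v) -> (!u -> (u || v)))) || ((!!u || (v <-> u)) && !(((v || u) && u) -> (v -> (v || u)))) = 1 || 0 = 1

1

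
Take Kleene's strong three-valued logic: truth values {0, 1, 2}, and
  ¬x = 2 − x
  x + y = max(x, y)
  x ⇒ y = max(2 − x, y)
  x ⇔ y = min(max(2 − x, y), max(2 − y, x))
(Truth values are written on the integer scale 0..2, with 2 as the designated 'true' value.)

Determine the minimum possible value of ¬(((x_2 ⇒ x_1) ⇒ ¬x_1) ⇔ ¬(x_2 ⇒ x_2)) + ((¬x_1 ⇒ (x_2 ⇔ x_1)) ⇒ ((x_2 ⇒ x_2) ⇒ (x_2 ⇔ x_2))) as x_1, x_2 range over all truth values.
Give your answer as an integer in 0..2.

1

Take x_1 = 0, x_2 = 1:
x_2 ⇒ x_1 = 1 ⇒ 0 = 1
¬x_1 = ¬0 = 2
(x_2 ⇒ x_1) ⇒ ¬x_1 = 1 ⇒ 2 = 2
x_2 ⇒ x_2 = 1 ⇒ 1 = 1
¬(x_2 ⇒ x_2) = ¬1 = 1
((x_2 ⇒ x_1) ⇒ ¬x_1) ⇔ ¬(x_2 ⇒ x_2) = 2 ⇔ 1 = 1
¬(((x_2 ⇒ x_1) ⇒ ¬x_1) ⇔ ¬(x_2 ⇒ x_2)) = ¬1 = 1
¬x_1 = ¬0 = 2
x_2 ⇔ x_1 = 1 ⇔ 0 = 1
¬x_1 ⇒ (x_2 ⇔ x_1) = 2 ⇒ 1 = 1
x_2 ⇒ x_2 = 1 ⇒ 1 = 1
x_2 ⇔ x_2 = 1 ⇔ 1 = 1
(x_2 ⇒ x_2) ⇒ (x_2 ⇔ x_2) = 1 ⇒ 1 = 1
(¬x_1 ⇒ (x_2 ⇔ x_1)) ⇒ ((x_2 ⇒ x_2) ⇒ (x_2 ⇔ x_2)) = 1 ⇒ 1 = 1
¬(((x_2 ⇒ x_1) ⇒ ¬x_1) ⇔ ¬(x_2 ⇒ x_2)) + ((¬x_1 ⇒ (x_2 ⇔ x_1)) ⇒ ((x_2 ⇒ x_2) ⇒ (x_2 ⇔ x_2))) = 1 + 1 = 1
No assignment yields a value below 1, so this is the minimum.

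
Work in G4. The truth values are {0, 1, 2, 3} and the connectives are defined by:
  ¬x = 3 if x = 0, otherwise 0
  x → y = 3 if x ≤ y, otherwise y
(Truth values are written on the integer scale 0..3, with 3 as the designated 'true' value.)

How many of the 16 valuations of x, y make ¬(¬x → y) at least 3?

1

x = 0, y = 0 ↦ 3  ≥
x = 0, y = 1 ↦ 0  <
x = 0, y = 2 ↦ 0  <
x = 0, y = 3 ↦ 0  <
x = 1, y = 0 ↦ 0  <
x = 1, y = 1 ↦ 0  <
x = 1, y = 2 ↦ 0  <
x = 1, y = 3 ↦ 0  <
x = 2, y = 0 ↦ 0  <
x = 2, y = 1 ↦ 0  <
x = 2, y = 2 ↦ 0  <
x = 2, y = 3 ↦ 0  <
x = 3, y = 0 ↦ 0  <
x = 3, y = 1 ↦ 0  <
x = 3, y = 2 ↦ 0  <
x = 3, y = 3 ↦ 0  <
So 1 of the 16 assignments meets the threshold.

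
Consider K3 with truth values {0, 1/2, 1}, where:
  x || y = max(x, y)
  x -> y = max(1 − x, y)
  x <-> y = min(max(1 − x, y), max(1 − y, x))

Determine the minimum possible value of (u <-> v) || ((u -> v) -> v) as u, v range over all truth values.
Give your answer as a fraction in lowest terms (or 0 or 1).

1/2

Take u = 0, v = 1/2:
u <-> v = 0 <-> 1/2 = 1/2
u -> v = 0 -> 1/2 = 1
(u -> v) -> v = 1 -> 1/2 = 1/2
(u <-> v) || ((u -> v) -> v) = 1/2 || 1/2 = 1/2
No assignment yields a value below 1/2, so this is the minimum.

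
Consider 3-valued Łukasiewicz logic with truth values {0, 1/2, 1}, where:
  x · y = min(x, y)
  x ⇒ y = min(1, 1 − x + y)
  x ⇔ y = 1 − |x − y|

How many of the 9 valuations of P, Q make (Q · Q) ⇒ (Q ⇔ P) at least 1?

P = 0, Q = 0 ↦ 1  ≥
P = 0, Q = 1/2 ↦ 1  ≥
P = 0, Q = 1 ↦ 0  <
P = 1/2, Q = 0 ↦ 1  ≥
P = 1/2, Q = 1/2 ↦ 1  ≥
P = 1/2, Q = 1 ↦ 1/2  <
P = 1, Q = 0 ↦ 1  ≥
P = 1, Q = 1/2 ↦ 1  ≥
P = 1, Q = 1 ↦ 1  ≥
So 7 of the 9 assignments meet the threshold.

7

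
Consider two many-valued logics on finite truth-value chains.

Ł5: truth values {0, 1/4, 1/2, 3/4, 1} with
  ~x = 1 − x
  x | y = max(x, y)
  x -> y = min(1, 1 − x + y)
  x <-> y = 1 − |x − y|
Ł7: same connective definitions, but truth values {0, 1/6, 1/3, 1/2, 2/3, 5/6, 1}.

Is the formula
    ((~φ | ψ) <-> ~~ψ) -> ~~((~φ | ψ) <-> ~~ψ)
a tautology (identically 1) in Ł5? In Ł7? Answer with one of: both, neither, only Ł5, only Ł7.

In Ł5: every assignment gives 1 — tautology.
In Ł7: every assignment gives 1 — tautology.

both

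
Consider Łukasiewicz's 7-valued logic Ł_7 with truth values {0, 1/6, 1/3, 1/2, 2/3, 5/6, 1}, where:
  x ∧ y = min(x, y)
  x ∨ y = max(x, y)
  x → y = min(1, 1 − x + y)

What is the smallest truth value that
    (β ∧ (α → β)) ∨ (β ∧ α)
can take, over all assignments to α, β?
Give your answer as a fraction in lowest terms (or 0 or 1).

0

Take α = 0, β = 0:
α → β = 0 → 0 = 1
β ∧ (α → β) = 0 ∧ 1 = 0
β ∧ α = 0 ∧ 0 = 0
(β ∧ (α → β)) ∨ (β ∧ α) = 0 ∨ 0 = 0
No assignment yields a value below 0, so this is the minimum.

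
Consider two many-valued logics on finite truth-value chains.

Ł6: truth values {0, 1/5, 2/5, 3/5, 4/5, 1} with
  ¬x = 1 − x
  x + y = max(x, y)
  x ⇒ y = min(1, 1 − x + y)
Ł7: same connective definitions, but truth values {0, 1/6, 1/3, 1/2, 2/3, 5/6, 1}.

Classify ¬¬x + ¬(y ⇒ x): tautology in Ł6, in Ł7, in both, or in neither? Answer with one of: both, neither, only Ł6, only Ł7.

In Ł6: at x = 0, y = 0 the value is 0 — not a tautology.
In Ł7: at x = 0, y = 0 the value is 0 — not a tautology.

neither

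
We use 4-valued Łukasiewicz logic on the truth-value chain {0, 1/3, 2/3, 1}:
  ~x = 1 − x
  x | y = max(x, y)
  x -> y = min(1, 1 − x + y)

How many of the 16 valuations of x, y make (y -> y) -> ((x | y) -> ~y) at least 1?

x = 0, y = 0 ↦ 1  ≥
x = 0, y = 1/3 ↦ 1  ≥
x = 0, y = 2/3 ↦ 2/3  <
x = 0, y = 1 ↦ 0  <
x = 1/3, y = 0 ↦ 1  ≥
x = 1/3, y = 1/3 ↦ 1  ≥
x = 1/3, y = 2/3 ↦ 2/3  <
x = 1/3, y = 1 ↦ 0  <
x = 2/3, y = 0 ↦ 1  ≥
x = 2/3, y = 1/3 ↦ 1  ≥
x = 2/3, y = 2/3 ↦ 2/3  <
x = 2/3, y = 1 ↦ 0  <
x = 1, y = 0 ↦ 1  ≥
x = 1, y = 1/3 ↦ 2/3  <
x = 1, y = 2/3 ↦ 1/3  <
x = 1, y = 1 ↦ 0  <
So 7 of the 16 assignments meet the threshold.

7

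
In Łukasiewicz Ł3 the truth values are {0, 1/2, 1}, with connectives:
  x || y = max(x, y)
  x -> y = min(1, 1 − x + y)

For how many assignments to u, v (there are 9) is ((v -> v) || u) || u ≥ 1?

9

u = 0, v = 0 ↦ 1  ≥
u = 0, v = 1/2 ↦ 1  ≥
u = 0, v = 1 ↦ 1  ≥
u = 1/2, v = 0 ↦ 1  ≥
u = 1/2, v = 1/2 ↦ 1  ≥
u = 1/2, v = 1 ↦ 1  ≥
u = 1, v = 0 ↦ 1  ≥
u = 1, v = 1/2 ↦ 1  ≥
u = 1, v = 1 ↦ 1  ≥
So 9 of the 9 assignments meet the threshold.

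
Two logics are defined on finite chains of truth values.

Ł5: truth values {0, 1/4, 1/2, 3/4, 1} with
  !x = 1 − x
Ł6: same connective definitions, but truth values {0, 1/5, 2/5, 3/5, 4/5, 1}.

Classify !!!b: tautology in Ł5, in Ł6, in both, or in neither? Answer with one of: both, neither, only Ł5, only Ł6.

In Ł5: at b = 1/4 the value is 3/4 — not a tautology.
In Ł6: at b = 1/5 the value is 4/5 — not a tautology.

neither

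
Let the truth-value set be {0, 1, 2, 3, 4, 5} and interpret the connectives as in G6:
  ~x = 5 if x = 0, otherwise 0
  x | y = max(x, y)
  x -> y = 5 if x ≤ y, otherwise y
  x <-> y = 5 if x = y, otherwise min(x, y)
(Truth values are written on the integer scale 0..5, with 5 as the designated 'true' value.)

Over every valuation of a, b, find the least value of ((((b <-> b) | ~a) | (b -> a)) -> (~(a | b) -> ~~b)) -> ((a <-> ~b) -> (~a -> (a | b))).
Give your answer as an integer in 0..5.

1

Take a = 0, b = 1:
b <-> b = 1 <-> 1 = 5
~a = ~0 = 5
(b <-> b) | ~a = 5 | 5 = 5
b -> a = 1 -> 0 = 0
((b <-> b) | ~a) | (b -> a) = 5 | 0 = 5
a | b = 0 | 1 = 1
~(a | b) = ~1 = 0
~b = ~1 = 0
~~b = ~0 = 5
~(a | b) -> ~~b = 0 -> 5 = 5
(((b <-> b) | ~a) | (b -> a)) -> (~(a | b) -> ~~b) = 5 -> 5 = 5
~b = ~1 = 0
a <-> ~b = 0 <-> 0 = 5
~a = ~0 = 5
a | b = 0 | 1 = 1
~a -> (a | b) = 5 -> 1 = 1
(a <-> ~b) -> (~a -> (a | b)) = 5 -> 1 = 1
((((b <-> b) | ~a) | (b -> a)) -> (~(a | b) -> ~~b)) -> ((a <-> ~b) -> (~a -> (a | b))) = 5 -> 1 = 1
No assignment yields a value below 1, so this is the minimum.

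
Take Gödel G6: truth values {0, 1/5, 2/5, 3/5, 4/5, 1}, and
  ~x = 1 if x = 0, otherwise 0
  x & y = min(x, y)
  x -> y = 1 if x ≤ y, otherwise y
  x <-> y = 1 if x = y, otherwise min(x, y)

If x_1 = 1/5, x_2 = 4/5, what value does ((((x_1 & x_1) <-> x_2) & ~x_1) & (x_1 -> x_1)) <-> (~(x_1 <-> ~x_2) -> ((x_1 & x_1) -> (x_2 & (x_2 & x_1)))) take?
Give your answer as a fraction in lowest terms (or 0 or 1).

x_1 & x_1 = 1/5 & 1/5 = 1/5
(x_1 & x_1) <-> x_2 = 1/5 <-> 4/5 = 1/5
~x_1 = ~1/5 = 0
((x_1 & x_1) <-> x_2) & ~x_1 = 1/5 & 0 = 0
x_1 -> x_1 = 1/5 -> 1/5 = 1
(((x_1 & x_1) <-> x_2) & ~x_1) & (x_1 -> x_1) = 0 & 1 = 0
~x_2 = ~4/5 = 0
x_1 <-> ~x_2 = 1/5 <-> 0 = 0
~(x_1 <-> ~x_2) = ~0 = 1
x_1 & x_1 = 1/5 & 1/5 = 1/5
x_2 & x_1 = 4/5 & 1/5 = 1/5
x_2 & (x_2 & x_1) = 4/5 & 1/5 = 1/5
(x_1 & x_1) -> (x_2 & (x_2 & x_1)) = 1/5 -> 1/5 = 1
~(x_1 <-> ~x_2) -> ((x_1 & x_1) -> (x_2 & (x_2 & x_1))) = 1 -> 1 = 1
((((x_1 & x_1) <-> x_2) & ~x_1) & (x_1 -> x_1)) <-> (~(x_1 <-> ~x_2) -> ((x_1 & x_1) -> (x_2 & (x_2 & x_1)))) = 0 <-> 1 = 0

0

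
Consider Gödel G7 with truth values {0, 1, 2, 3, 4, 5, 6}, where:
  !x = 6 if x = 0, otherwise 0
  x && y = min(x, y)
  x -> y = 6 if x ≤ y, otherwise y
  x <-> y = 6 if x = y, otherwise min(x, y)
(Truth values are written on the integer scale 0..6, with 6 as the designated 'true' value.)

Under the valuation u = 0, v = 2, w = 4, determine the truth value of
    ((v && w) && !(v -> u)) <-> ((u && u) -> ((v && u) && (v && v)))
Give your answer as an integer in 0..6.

v && w = 2 && 4 = 2
v -> u = 2 -> 0 = 0
!(v -> u) = !0 = 6
(v && w) && !(v -> u) = 2 && 6 = 2
u && u = 0 && 0 = 0
v && u = 2 && 0 = 0
v && v = 2 && 2 = 2
(v && u) && (v && v) = 0 && 2 = 0
(u && u) -> ((v && u) && (v && v)) = 0 -> 0 = 6
((v && w) && !(v -> u)) <-> ((u && u) -> ((v && u) && (v && v))) = 2 <-> 6 = 2

2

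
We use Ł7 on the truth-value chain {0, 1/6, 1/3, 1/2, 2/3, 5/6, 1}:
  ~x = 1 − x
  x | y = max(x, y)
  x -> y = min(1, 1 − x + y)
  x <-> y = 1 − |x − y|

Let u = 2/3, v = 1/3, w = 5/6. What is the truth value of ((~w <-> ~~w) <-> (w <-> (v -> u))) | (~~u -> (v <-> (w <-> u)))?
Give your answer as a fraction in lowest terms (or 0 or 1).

~w = ~5/6 = 1/6
~w = ~5/6 = 1/6
~~w = ~1/6 = 5/6
~w <-> ~~w = 1/6 <-> 5/6 = 1/3
v -> u = 1/3 -> 2/3 = 1
w <-> (v -> u) = 5/6 <-> 1 = 5/6
(~w <-> ~~w) <-> (w <-> (v -> u)) = 1/3 <-> 5/6 = 1/2
~u = ~2/3 = 1/3
~~u = ~1/3 = 2/3
w <-> u = 5/6 <-> 2/3 = 5/6
v <-> (w <-> u) = 1/3 <-> 5/6 = 1/2
~~u -> (v <-> (w <-> u)) = 2/3 -> 1/2 = 5/6
((~w <-> ~~w) <-> (w <-> (v -> u))) | (~~u -> (v <-> (w <-> u))) = 1/2 | 5/6 = 5/6

5/6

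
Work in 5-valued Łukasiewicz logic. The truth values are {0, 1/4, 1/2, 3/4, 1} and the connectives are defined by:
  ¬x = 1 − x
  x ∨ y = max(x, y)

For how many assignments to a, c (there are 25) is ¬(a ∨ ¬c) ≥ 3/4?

value 1: 1 assignment (counts)
value 3/4: 3 assignments (counts)
value 1/2: 5 assignments
value 1/4: 7 assignments
value 0: 9 assignments
So 4 of the 25 assignments meet the threshold.

4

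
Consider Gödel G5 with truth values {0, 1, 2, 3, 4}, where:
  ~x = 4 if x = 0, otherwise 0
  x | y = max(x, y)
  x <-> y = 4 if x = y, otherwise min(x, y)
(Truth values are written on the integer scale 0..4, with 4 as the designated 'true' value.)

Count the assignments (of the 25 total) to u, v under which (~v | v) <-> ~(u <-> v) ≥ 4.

value 4: 5 assignments (counts)
value 3: 1 assignment
value 2: 1 assignment
value 1: 1 assignment
value 0: 17 assignments
So 5 of the 25 assignments meet the threshold.

5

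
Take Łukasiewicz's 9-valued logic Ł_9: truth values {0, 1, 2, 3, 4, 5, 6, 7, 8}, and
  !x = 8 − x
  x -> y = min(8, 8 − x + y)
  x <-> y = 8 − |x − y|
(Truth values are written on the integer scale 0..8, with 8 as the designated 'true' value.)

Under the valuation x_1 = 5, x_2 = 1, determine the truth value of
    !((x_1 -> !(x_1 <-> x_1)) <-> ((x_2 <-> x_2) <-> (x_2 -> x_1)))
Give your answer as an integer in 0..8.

5

x_1 <-> x_1 = 5 <-> 5 = 8
!(x_1 <-> x_1) = !8 = 0
x_1 -> !(x_1 <-> x_1) = 5 -> 0 = 3
x_2 <-> x_2 = 1 <-> 1 = 8
x_2 -> x_1 = 1 -> 5 = 8
(x_2 <-> x_2) <-> (x_2 -> x_1) = 8 <-> 8 = 8
(x_1 -> !(x_1 <-> x_1)) <-> ((x_2 <-> x_2) <-> (x_2 -> x_1)) = 3 <-> 8 = 3
!((x_1 -> !(x_1 <-> x_1)) <-> ((x_2 <-> x_2) <-> (x_2 -> x_1))) = !3 = 5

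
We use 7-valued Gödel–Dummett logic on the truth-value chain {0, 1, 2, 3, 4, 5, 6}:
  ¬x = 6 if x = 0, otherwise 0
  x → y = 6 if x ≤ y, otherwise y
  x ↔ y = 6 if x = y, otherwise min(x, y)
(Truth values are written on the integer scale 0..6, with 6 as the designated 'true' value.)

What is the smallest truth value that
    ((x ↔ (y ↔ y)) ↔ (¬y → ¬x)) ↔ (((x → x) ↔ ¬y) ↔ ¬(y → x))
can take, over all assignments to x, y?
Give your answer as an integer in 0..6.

Take x = 1, y = 1:
y ↔ y = 1 ↔ 1 = 6
x ↔ (y ↔ y) = 1 ↔ 6 = 1
¬y = ¬1 = 0
¬x = ¬1 = 0
¬y → ¬x = 0 → 0 = 6
(x ↔ (y ↔ y)) ↔ (¬y → ¬x) = 1 ↔ 6 = 1
x → x = 1 → 1 = 6
¬y = ¬1 = 0
(x → x) ↔ ¬y = 6 ↔ 0 = 0
y → x = 1 → 1 = 6
¬(y → x) = ¬6 = 0
((x → x) ↔ ¬y) ↔ ¬(y → x) = 0 ↔ 0 = 6
((x ↔ (y ↔ y)) ↔ (¬y → ¬x)) ↔ (((x → x) ↔ ¬y) ↔ ¬(y → x)) = 1 ↔ 6 = 1
No assignment yields a value below 1, so this is the minimum.

1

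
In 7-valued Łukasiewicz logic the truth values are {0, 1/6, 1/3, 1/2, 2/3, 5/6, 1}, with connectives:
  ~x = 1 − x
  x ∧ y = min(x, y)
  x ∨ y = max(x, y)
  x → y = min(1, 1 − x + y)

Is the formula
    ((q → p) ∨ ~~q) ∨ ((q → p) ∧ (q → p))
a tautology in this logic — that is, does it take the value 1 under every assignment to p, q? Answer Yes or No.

No

Counterexample: take p = 0, q = 1/6.
q → p = 1/6 → 0 = 5/6
~q = ~1/6 = 5/6
~~q = ~5/6 = 1/6
(q → p) ∨ ~~q = 5/6 ∨ 1/6 = 5/6
q → p = 1/6 → 0 = 5/6
q → p = 1/6 → 0 = 5/6
(q → p) ∧ (q → p) = 5/6 ∧ 5/6 = 5/6
((q → p) ∨ ~~q) ∨ ((q → p) ∧ (q → p)) = 5/6 ∨ 5/6 = 5/6
This gives 5/6 ≠ 1.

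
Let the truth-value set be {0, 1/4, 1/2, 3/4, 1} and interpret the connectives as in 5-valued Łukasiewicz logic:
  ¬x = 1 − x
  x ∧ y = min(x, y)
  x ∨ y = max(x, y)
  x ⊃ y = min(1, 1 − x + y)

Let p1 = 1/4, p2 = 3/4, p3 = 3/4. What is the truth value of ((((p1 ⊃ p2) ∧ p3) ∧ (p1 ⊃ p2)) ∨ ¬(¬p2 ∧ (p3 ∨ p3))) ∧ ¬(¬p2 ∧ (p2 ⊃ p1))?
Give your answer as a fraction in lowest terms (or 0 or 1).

3/4

p1 ⊃ p2 = 1/4 ⊃ 3/4 = 1
(p1 ⊃ p2) ∧ p3 = 1 ∧ 3/4 = 3/4
p1 ⊃ p2 = 1/4 ⊃ 3/4 = 1
((p1 ⊃ p2) ∧ p3) ∧ (p1 ⊃ p2) = 3/4 ∧ 1 = 3/4
¬p2 = ¬3/4 = 1/4
p3 ∨ p3 = 3/4 ∨ 3/4 = 3/4
¬p2 ∧ (p3 ∨ p3) = 1/4 ∧ 3/4 = 1/4
¬(¬p2 ∧ (p3 ∨ p3)) = ¬1/4 = 3/4
(((p1 ⊃ p2) ∧ p3) ∧ (p1 ⊃ p2)) ∨ ¬(¬p2 ∧ (p3 ∨ p3)) = 3/4 ∨ 3/4 = 3/4
¬p2 = ¬3/4 = 1/4
p2 ⊃ p1 = 3/4 ⊃ 1/4 = 1/2
¬p2 ∧ (p2 ⊃ p1) = 1/4 ∧ 1/2 = 1/4
¬(¬p2 ∧ (p2 ⊃ p1)) = ¬1/4 = 3/4
((((p1 ⊃ p2) ∧ p3) ∧ (p1 ⊃ p2)) ∨ ¬(¬p2 ∧ (p3 ∨ p3))) ∧ ¬(¬p2 ∧ (p2 ⊃ p1)) = 3/4 ∧ 3/4 = 3/4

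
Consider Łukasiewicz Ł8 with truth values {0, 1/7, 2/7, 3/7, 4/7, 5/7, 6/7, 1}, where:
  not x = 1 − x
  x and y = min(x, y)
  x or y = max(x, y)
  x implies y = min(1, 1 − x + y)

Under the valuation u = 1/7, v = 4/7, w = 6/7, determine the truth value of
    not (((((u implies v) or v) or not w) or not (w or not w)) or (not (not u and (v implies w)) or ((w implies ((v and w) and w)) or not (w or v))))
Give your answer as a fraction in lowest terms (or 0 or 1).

0

u implies v = 1/7 implies 4/7 = 1
(u implies v) or v = 1 or 4/7 = 1
not w = not 6/7 = 1/7
((u implies v) or v) or not w = 1 or 1/7 = 1
not w = not 6/7 = 1/7
w or not w = 6/7 or 1/7 = 6/7
not (w or not w) = not 6/7 = 1/7
(((u implies v) or v) or not w) or not (w or not w) = 1 or 1/7 = 1
not u = not 1/7 = 6/7
v implies w = 4/7 implies 6/7 = 1
not u and (v implies w) = 6/7 and 1 = 6/7
not (not u and (v implies w)) = not 6/7 = 1/7
v and w = 4/7 and 6/7 = 4/7
(v and w) and w = 4/7 and 6/7 = 4/7
w implies ((v and w) and w) = 6/7 implies 4/7 = 5/7
w or v = 6/7 or 4/7 = 6/7
not (w or v) = not 6/7 = 1/7
(w implies ((v and w) and w)) or not (w or v) = 5/7 or 1/7 = 5/7
not (not u and (v implies w)) or ((w implies ((v and w) and w)) or not (w or v)) = 1/7 or 5/7 = 5/7
((((u implies v) or v) or not w) or not (w or not w)) or (not (not u and (v implies w)) or ((w implies ((v and w) and w)) or not (w or v))) = 1 or 5/7 = 1
not (((((u implies v) or v) or not w) or not (w or not w)) or (not (not u and (v implies w)) or ((w implies ((v and w) and w)) or not (w or v)))) = not 1 = 0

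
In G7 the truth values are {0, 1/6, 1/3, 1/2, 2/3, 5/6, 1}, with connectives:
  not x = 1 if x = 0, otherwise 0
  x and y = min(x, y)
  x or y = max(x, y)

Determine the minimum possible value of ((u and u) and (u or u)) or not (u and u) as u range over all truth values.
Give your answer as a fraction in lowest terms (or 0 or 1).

Take u = 1/6:
u and u = 1/6 and 1/6 = 1/6
u or u = 1/6 or 1/6 = 1/6
(u and u) and (u or u) = 1/6 and 1/6 = 1/6
u and u = 1/6 and 1/6 = 1/6
not (u and u) = not 1/6 = 0
((u and u) and (u or u)) or not (u and u) = 1/6 or 0 = 1/6
No assignment yields a value below 1/6, so this is the minimum.

1/6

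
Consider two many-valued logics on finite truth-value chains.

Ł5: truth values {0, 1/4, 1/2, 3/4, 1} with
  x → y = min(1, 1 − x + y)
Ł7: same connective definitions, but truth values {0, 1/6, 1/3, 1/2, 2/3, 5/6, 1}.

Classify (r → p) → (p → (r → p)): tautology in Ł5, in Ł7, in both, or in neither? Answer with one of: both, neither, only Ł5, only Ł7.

In Ł5: every assignment gives 1 — tautology.
In Ł7: every assignment gives 1 — tautology.

both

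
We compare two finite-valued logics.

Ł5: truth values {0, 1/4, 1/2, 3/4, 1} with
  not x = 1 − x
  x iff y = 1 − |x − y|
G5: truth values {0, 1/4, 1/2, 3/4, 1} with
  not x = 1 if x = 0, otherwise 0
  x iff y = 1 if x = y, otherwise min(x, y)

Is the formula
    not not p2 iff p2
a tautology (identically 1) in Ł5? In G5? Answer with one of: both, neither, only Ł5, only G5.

In Ł5: every assignment gives 1 — tautology.
In G5: at p2 = 1/4 the value is 1/4 — not a tautology.

only Ł5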